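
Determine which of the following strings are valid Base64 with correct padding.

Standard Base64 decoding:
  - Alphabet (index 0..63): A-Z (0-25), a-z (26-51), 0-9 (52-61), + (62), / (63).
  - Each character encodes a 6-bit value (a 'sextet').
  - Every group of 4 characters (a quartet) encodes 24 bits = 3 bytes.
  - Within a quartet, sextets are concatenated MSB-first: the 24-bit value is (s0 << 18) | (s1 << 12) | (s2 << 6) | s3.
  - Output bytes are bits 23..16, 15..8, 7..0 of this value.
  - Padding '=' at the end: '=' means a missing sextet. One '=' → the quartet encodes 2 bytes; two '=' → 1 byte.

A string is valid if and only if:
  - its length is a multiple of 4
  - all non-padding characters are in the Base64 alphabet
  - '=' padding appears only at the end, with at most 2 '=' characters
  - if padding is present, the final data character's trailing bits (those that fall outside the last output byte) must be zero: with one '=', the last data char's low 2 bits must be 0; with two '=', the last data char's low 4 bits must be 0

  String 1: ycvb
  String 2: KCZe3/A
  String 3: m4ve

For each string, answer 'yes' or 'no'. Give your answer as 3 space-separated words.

String 1: 'ycvb' → valid
String 2: 'KCZe3/A' → invalid (len=7 not mult of 4)
String 3: 'm4ve' → valid

Answer: yes no yes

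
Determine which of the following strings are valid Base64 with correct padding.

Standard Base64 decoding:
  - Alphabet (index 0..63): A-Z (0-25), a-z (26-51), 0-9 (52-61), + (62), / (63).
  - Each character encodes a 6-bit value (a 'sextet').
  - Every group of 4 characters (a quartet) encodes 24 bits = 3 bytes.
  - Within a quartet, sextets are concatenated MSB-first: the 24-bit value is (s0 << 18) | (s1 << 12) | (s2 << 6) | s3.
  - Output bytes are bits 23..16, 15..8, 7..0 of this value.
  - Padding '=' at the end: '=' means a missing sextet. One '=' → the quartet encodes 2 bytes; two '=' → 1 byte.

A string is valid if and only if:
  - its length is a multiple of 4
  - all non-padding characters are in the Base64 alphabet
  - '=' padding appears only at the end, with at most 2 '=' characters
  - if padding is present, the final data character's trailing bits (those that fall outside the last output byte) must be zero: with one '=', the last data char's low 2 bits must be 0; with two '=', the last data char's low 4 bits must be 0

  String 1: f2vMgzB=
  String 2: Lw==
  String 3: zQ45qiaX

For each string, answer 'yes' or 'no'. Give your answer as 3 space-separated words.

Answer: no yes yes

Derivation:
String 1: 'f2vMgzB=' → invalid (bad trailing bits)
String 2: 'Lw==' → valid
String 3: 'zQ45qiaX' → valid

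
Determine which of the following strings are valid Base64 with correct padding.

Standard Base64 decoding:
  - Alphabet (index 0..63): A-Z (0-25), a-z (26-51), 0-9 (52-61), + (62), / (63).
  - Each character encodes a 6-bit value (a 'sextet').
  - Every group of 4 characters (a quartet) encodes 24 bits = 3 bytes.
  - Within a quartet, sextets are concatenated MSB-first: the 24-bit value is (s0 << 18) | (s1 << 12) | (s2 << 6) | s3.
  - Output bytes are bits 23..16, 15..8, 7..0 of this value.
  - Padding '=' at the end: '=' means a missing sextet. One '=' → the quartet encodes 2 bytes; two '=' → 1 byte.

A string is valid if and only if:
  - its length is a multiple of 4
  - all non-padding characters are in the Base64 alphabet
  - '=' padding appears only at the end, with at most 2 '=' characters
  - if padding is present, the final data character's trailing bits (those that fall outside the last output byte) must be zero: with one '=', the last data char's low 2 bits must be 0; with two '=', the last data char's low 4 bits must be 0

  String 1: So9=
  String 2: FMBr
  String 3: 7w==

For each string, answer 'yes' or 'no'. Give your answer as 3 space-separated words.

Answer: no yes yes

Derivation:
String 1: 'So9=' → invalid (bad trailing bits)
String 2: 'FMBr' → valid
String 3: '7w==' → valid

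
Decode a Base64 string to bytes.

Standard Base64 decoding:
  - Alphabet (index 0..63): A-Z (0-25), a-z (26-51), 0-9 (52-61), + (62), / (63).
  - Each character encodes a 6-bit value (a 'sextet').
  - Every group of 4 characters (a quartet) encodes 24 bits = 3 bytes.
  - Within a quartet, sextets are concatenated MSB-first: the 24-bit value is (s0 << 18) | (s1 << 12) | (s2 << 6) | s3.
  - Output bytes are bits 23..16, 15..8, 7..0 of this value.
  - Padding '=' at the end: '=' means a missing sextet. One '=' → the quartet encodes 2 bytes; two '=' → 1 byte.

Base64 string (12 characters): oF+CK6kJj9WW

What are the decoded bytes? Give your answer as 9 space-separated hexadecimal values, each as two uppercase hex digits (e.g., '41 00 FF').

Answer: A0 5F 82 2B A9 09 8F D5 96

Derivation:
After char 0 ('o'=40): chars_in_quartet=1 acc=0x28 bytes_emitted=0
After char 1 ('F'=5): chars_in_quartet=2 acc=0xA05 bytes_emitted=0
After char 2 ('+'=62): chars_in_quartet=3 acc=0x2817E bytes_emitted=0
After char 3 ('C'=2): chars_in_quartet=4 acc=0xA05F82 -> emit A0 5F 82, reset; bytes_emitted=3
After char 4 ('K'=10): chars_in_quartet=1 acc=0xA bytes_emitted=3
After char 5 ('6'=58): chars_in_quartet=2 acc=0x2BA bytes_emitted=3
After char 6 ('k'=36): chars_in_quartet=3 acc=0xAEA4 bytes_emitted=3
After char 7 ('J'=9): chars_in_quartet=4 acc=0x2BA909 -> emit 2B A9 09, reset; bytes_emitted=6
After char 8 ('j'=35): chars_in_quartet=1 acc=0x23 bytes_emitted=6
After char 9 ('9'=61): chars_in_quartet=2 acc=0x8FD bytes_emitted=6
After char 10 ('W'=22): chars_in_quartet=3 acc=0x23F56 bytes_emitted=6
After char 11 ('W'=22): chars_in_quartet=4 acc=0x8FD596 -> emit 8F D5 96, reset; bytes_emitted=9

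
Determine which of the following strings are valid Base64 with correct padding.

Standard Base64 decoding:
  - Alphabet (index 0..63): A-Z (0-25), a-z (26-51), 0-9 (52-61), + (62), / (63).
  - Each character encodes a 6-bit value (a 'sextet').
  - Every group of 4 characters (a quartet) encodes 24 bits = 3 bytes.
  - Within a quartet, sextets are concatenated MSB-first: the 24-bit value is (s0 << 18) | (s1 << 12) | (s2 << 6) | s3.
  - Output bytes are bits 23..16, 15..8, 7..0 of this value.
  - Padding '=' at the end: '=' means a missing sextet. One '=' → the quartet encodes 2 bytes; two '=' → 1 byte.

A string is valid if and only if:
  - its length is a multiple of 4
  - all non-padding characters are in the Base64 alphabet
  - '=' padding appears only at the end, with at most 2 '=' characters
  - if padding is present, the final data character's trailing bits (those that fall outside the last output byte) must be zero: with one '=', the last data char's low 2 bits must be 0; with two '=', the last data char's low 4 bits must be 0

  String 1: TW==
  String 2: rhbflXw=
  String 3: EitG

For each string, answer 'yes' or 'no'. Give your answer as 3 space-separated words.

Answer: no yes yes

Derivation:
String 1: 'TW==' → invalid (bad trailing bits)
String 2: 'rhbflXw=' → valid
String 3: 'EitG' → valid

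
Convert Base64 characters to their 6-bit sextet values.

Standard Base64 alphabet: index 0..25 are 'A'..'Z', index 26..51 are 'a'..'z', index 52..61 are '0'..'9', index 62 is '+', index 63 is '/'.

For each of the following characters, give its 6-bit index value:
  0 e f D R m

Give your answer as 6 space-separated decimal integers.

Answer: 52 30 31 3 17 38

Derivation:
'0': 0..9 range, 52 + ord('0') − ord('0') = 52
'e': a..z range, 26 + ord('e') − ord('a') = 30
'f': a..z range, 26 + ord('f') − ord('a') = 31
'D': A..Z range, ord('D') − ord('A') = 3
'R': A..Z range, ord('R') − ord('A') = 17
'm': a..z range, 26 + ord('m') − ord('a') = 38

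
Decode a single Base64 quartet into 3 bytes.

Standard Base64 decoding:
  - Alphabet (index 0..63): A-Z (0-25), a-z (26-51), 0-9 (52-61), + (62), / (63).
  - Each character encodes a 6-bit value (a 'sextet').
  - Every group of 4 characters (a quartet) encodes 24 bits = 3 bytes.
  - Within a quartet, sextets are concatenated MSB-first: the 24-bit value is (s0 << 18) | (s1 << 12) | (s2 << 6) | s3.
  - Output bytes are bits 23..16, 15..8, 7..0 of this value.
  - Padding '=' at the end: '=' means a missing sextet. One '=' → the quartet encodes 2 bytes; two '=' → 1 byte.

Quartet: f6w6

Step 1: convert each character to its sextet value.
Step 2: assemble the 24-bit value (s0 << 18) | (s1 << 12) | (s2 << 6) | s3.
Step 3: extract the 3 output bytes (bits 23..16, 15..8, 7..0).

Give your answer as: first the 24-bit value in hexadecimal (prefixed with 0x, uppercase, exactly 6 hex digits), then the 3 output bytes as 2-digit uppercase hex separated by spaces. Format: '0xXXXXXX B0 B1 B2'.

Sextets: f=31, 6=58, w=48, 6=58
24-bit: (31<<18) | (58<<12) | (48<<6) | 58
      = 0x7C0000 | 0x03A000 | 0x000C00 | 0x00003A
      = 0x7FAC3A
Bytes: (v>>16)&0xFF=7F, (v>>8)&0xFF=AC, v&0xFF=3A

Answer: 0x7FAC3A 7F AC 3A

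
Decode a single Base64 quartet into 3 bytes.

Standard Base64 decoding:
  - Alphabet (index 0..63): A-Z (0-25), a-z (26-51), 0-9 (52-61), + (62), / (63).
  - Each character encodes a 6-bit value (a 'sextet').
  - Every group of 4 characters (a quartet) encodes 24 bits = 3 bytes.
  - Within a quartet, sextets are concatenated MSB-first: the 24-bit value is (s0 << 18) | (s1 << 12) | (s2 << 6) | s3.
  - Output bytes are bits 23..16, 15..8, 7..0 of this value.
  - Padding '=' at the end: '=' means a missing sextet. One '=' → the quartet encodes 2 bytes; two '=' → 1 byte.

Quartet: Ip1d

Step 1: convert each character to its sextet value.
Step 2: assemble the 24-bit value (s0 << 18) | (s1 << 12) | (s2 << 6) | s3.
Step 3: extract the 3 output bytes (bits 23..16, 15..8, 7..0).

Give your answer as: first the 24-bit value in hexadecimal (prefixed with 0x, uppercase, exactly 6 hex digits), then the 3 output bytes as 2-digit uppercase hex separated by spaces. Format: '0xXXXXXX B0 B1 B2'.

Sextets: I=8, p=41, 1=53, d=29
24-bit: (8<<18) | (41<<12) | (53<<6) | 29
      = 0x200000 | 0x029000 | 0x000D40 | 0x00001D
      = 0x229D5D
Bytes: (v>>16)&0xFF=22, (v>>8)&0xFF=9D, v&0xFF=5D

Answer: 0x229D5D 22 9D 5D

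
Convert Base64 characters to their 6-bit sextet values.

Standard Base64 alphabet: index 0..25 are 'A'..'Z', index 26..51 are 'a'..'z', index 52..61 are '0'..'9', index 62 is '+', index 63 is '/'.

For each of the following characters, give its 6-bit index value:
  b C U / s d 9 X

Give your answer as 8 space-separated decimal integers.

'b': a..z range, 26 + ord('b') − ord('a') = 27
'C': A..Z range, ord('C') − ord('A') = 2
'U': A..Z range, ord('U') − ord('A') = 20
'/': index 63
's': a..z range, 26 + ord('s') − ord('a') = 44
'd': a..z range, 26 + ord('d') − ord('a') = 29
'9': 0..9 range, 52 + ord('9') − ord('0') = 61
'X': A..Z range, ord('X') − ord('A') = 23

Answer: 27 2 20 63 44 29 61 23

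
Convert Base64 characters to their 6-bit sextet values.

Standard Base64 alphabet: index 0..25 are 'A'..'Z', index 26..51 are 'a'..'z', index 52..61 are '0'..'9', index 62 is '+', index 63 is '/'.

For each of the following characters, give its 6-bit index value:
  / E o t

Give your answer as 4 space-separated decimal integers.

'/': index 63
'E': A..Z range, ord('E') − ord('A') = 4
'o': a..z range, 26 + ord('o') − ord('a') = 40
't': a..z range, 26 + ord('t') − ord('a') = 45

Answer: 63 4 40 45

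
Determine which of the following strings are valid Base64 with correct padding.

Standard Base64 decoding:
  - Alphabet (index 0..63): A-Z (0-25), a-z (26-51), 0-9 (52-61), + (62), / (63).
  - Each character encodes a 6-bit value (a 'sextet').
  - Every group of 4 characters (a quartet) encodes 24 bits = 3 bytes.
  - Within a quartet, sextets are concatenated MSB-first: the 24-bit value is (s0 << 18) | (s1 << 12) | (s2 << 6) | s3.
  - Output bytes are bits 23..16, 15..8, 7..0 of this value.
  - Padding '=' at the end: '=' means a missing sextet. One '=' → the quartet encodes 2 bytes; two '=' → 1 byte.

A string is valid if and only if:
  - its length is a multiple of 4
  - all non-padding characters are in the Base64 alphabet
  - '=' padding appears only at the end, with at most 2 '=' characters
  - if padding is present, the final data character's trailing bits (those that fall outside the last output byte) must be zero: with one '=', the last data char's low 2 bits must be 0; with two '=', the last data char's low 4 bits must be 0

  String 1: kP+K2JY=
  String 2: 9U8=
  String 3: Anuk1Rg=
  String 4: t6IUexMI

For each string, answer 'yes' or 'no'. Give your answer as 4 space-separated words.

String 1: 'kP+K2JY=' → valid
String 2: '9U8=' → valid
String 3: 'Anuk1Rg=' → valid
String 4: 't6IUexMI' → valid

Answer: yes yes yes yes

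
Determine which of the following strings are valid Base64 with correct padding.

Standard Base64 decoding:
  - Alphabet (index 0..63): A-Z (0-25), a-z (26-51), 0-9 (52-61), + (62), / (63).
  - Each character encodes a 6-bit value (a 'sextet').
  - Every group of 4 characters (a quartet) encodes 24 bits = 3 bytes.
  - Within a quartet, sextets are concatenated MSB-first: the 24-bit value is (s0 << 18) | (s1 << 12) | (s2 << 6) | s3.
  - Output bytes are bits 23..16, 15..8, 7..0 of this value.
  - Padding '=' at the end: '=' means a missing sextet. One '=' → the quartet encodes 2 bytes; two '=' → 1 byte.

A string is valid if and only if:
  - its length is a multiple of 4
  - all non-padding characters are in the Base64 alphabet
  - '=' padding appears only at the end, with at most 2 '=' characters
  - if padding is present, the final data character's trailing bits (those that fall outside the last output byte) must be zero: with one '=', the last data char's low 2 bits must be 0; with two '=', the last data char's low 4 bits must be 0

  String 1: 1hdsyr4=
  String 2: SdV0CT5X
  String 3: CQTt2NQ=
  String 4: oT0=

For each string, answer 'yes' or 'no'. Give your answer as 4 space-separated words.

String 1: '1hdsyr4=' → valid
String 2: 'SdV0CT5X' → valid
String 3: 'CQTt2NQ=' → valid
String 4: 'oT0=' → valid

Answer: yes yes yes yes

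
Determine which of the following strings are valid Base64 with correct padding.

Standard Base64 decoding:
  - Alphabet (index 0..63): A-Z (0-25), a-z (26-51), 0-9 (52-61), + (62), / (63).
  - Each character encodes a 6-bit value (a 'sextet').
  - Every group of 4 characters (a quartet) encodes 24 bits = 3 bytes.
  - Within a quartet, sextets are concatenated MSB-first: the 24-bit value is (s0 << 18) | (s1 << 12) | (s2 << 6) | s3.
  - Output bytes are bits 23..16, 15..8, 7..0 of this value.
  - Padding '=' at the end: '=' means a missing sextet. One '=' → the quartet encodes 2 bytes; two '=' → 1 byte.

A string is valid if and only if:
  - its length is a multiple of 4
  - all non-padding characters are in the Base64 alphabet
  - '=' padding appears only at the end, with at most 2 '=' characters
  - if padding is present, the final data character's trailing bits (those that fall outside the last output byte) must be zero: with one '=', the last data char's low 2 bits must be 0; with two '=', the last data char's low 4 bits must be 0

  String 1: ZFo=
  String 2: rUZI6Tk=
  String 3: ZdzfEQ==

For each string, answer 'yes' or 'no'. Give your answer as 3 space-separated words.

Answer: yes yes yes

Derivation:
String 1: 'ZFo=' → valid
String 2: 'rUZI6Tk=' → valid
String 3: 'ZdzfEQ==' → valid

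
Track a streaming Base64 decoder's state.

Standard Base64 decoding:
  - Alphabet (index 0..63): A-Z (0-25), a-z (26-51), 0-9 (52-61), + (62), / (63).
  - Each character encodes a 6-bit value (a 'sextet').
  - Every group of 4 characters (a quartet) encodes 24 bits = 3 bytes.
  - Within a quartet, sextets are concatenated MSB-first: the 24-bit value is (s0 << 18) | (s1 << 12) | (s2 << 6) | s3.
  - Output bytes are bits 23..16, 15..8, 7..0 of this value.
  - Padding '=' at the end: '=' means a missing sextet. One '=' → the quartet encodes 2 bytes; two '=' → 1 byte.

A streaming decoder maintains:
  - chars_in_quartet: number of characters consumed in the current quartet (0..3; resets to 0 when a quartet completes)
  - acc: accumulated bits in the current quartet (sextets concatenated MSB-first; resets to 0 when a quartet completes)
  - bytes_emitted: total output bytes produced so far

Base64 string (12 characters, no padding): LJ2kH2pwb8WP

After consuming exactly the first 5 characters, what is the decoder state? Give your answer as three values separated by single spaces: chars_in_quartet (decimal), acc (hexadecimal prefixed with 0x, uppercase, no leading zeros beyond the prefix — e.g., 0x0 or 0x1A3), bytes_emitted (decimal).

Answer: 1 0x7 3

Derivation:
After char 0 ('L'=11): chars_in_quartet=1 acc=0xB bytes_emitted=0
After char 1 ('J'=9): chars_in_quartet=2 acc=0x2C9 bytes_emitted=0
After char 2 ('2'=54): chars_in_quartet=3 acc=0xB276 bytes_emitted=0
After char 3 ('k'=36): chars_in_quartet=4 acc=0x2C9DA4 -> emit 2C 9D A4, reset; bytes_emitted=3
After char 4 ('H'=7): chars_in_quartet=1 acc=0x7 bytes_emitted=3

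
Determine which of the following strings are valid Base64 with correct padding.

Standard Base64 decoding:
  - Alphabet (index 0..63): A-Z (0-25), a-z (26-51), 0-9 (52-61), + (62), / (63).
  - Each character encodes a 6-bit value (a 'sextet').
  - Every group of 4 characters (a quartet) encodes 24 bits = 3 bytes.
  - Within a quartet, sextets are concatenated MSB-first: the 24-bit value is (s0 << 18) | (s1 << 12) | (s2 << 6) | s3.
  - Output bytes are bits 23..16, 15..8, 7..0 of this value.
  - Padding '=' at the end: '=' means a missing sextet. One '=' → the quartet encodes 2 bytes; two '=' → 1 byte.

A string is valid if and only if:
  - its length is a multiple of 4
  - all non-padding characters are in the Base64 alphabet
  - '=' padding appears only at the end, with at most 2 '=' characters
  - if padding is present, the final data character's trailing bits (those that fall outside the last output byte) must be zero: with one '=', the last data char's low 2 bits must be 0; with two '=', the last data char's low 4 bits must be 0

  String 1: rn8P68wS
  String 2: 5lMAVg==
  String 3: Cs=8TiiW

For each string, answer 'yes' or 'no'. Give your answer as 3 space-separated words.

String 1: 'rn8P68wS' → valid
String 2: '5lMAVg==' → valid
String 3: 'Cs=8TiiW' → invalid (bad char(s): ['=']; '=' in middle)

Answer: yes yes no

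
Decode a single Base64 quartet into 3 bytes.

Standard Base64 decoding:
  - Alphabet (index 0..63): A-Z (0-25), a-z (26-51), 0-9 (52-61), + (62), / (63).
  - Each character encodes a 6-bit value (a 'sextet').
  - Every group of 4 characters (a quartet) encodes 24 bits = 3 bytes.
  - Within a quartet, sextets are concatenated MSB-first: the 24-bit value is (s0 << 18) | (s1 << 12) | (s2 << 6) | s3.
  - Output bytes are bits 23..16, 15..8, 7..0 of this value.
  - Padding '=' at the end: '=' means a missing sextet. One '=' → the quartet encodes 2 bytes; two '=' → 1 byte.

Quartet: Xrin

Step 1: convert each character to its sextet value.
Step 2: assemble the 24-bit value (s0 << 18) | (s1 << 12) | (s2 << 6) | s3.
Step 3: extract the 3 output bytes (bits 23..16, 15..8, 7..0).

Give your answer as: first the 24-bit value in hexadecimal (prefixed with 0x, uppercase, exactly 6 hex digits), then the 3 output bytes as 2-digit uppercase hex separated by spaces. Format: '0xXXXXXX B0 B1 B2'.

Answer: 0x5EB8A7 5E B8 A7

Derivation:
Sextets: X=23, r=43, i=34, n=39
24-bit: (23<<18) | (43<<12) | (34<<6) | 39
      = 0x5C0000 | 0x02B000 | 0x000880 | 0x000027
      = 0x5EB8A7
Bytes: (v>>16)&0xFF=5E, (v>>8)&0xFF=B8, v&0xFF=A7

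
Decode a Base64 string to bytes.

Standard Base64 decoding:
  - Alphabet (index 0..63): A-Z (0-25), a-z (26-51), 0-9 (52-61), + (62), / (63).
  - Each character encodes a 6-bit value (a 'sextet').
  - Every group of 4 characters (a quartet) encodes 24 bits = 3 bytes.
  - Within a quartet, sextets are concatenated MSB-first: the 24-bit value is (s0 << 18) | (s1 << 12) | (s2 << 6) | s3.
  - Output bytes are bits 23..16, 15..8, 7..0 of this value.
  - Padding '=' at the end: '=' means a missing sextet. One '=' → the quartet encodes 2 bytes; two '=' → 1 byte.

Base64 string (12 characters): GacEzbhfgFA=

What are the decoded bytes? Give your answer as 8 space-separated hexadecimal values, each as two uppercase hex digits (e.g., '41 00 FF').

Answer: 19 A7 04 CD B8 5F 80 50

Derivation:
After char 0 ('G'=6): chars_in_quartet=1 acc=0x6 bytes_emitted=0
After char 1 ('a'=26): chars_in_quartet=2 acc=0x19A bytes_emitted=0
After char 2 ('c'=28): chars_in_quartet=3 acc=0x669C bytes_emitted=0
After char 3 ('E'=4): chars_in_quartet=4 acc=0x19A704 -> emit 19 A7 04, reset; bytes_emitted=3
After char 4 ('z'=51): chars_in_quartet=1 acc=0x33 bytes_emitted=3
After char 5 ('b'=27): chars_in_quartet=2 acc=0xCDB bytes_emitted=3
After char 6 ('h'=33): chars_in_quartet=3 acc=0x336E1 bytes_emitted=3
After char 7 ('f'=31): chars_in_quartet=4 acc=0xCDB85F -> emit CD B8 5F, reset; bytes_emitted=6
After char 8 ('g'=32): chars_in_quartet=1 acc=0x20 bytes_emitted=6
After char 9 ('F'=5): chars_in_quartet=2 acc=0x805 bytes_emitted=6
After char 10 ('A'=0): chars_in_quartet=3 acc=0x20140 bytes_emitted=6
Padding '=': partial quartet acc=0x20140 -> emit 80 50; bytes_emitted=8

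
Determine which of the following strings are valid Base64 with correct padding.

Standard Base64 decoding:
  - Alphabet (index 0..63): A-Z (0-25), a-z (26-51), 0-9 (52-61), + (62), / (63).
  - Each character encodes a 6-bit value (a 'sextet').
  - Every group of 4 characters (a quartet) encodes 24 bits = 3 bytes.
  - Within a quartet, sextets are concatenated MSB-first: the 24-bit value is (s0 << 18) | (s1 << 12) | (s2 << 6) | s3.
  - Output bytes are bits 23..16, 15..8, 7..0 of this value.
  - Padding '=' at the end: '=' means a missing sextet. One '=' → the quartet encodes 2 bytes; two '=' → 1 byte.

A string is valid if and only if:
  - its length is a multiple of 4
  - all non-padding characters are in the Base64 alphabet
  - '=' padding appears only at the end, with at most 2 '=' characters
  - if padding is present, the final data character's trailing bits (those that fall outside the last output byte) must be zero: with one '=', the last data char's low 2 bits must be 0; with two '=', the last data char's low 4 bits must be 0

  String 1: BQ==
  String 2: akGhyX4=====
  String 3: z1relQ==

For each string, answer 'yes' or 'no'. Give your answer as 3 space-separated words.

Answer: yes no yes

Derivation:
String 1: 'BQ==' → valid
String 2: 'akGhyX4=====' → invalid (5 pad chars (max 2))
String 3: 'z1relQ==' → valid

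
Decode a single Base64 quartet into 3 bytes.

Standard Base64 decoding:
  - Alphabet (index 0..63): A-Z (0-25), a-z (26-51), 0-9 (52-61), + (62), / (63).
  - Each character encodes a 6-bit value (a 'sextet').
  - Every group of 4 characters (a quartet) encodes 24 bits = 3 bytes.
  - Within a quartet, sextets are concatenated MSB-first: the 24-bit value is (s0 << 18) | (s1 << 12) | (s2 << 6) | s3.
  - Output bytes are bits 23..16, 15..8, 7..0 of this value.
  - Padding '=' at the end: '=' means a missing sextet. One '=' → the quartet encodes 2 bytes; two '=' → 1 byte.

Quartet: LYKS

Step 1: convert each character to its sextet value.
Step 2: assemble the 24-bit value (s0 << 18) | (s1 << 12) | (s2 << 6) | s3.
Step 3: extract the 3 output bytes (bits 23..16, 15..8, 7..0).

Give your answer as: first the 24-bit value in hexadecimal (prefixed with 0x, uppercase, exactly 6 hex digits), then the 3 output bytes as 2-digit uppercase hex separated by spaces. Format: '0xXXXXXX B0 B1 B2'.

Answer: 0x2D8292 2D 82 92

Derivation:
Sextets: L=11, Y=24, K=10, S=18
24-bit: (11<<18) | (24<<12) | (10<<6) | 18
      = 0x2C0000 | 0x018000 | 0x000280 | 0x000012
      = 0x2D8292
Bytes: (v>>16)&0xFF=2D, (v>>8)&0xFF=82, v&0xFF=92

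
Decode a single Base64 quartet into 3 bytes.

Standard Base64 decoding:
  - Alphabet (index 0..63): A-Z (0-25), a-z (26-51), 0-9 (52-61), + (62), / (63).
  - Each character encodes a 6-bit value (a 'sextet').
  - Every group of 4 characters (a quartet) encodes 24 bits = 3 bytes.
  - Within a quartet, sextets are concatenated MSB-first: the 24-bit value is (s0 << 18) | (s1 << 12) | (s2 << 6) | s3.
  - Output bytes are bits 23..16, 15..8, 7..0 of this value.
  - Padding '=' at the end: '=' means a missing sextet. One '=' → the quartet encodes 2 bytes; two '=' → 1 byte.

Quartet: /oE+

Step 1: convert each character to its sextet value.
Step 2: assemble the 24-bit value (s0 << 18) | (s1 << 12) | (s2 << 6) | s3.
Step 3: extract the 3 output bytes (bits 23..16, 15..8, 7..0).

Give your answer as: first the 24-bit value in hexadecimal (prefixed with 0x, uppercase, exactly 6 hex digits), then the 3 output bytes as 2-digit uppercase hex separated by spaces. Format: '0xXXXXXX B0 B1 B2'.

Answer: 0xFE813E FE 81 3E

Derivation:
Sextets: /=63, o=40, E=4, +=62
24-bit: (63<<18) | (40<<12) | (4<<6) | 62
      = 0xFC0000 | 0x028000 | 0x000100 | 0x00003E
      = 0xFE813E
Bytes: (v>>16)&0xFF=FE, (v>>8)&0xFF=81, v&0xFF=3E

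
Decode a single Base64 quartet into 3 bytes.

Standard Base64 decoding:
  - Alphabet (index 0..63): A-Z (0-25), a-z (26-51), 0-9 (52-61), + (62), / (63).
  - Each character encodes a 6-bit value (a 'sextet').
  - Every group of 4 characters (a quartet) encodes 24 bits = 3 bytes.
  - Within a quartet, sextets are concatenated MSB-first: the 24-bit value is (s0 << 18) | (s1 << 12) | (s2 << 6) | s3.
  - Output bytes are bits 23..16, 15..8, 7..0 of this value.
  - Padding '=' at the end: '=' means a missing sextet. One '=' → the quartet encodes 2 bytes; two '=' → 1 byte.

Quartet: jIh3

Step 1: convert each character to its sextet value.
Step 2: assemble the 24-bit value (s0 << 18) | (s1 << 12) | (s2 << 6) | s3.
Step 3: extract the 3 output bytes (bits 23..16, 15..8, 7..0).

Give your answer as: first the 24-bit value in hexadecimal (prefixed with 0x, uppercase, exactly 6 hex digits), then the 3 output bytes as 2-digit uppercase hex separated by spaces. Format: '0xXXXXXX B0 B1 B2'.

Answer: 0x8C8877 8C 88 77

Derivation:
Sextets: j=35, I=8, h=33, 3=55
24-bit: (35<<18) | (8<<12) | (33<<6) | 55
      = 0x8C0000 | 0x008000 | 0x000840 | 0x000037
      = 0x8C8877
Bytes: (v>>16)&0xFF=8C, (v>>8)&0xFF=88, v&0xFF=77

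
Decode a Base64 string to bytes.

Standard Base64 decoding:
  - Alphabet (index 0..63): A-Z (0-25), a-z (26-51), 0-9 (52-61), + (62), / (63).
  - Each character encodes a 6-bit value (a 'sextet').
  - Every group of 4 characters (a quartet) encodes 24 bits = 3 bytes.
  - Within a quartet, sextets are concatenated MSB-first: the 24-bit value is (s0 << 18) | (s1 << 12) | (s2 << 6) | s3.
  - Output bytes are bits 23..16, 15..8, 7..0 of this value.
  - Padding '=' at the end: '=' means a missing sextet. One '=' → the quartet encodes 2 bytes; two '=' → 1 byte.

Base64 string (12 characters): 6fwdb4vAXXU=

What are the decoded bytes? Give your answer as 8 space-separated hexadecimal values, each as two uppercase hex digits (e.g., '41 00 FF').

After char 0 ('6'=58): chars_in_quartet=1 acc=0x3A bytes_emitted=0
After char 1 ('f'=31): chars_in_quartet=2 acc=0xE9F bytes_emitted=0
After char 2 ('w'=48): chars_in_quartet=3 acc=0x3A7F0 bytes_emitted=0
After char 3 ('d'=29): chars_in_quartet=4 acc=0xE9FC1D -> emit E9 FC 1D, reset; bytes_emitted=3
After char 4 ('b'=27): chars_in_quartet=1 acc=0x1B bytes_emitted=3
After char 5 ('4'=56): chars_in_quartet=2 acc=0x6F8 bytes_emitted=3
After char 6 ('v'=47): chars_in_quartet=3 acc=0x1BE2F bytes_emitted=3
After char 7 ('A'=0): chars_in_quartet=4 acc=0x6F8BC0 -> emit 6F 8B C0, reset; bytes_emitted=6
After char 8 ('X'=23): chars_in_quartet=1 acc=0x17 bytes_emitted=6
After char 9 ('X'=23): chars_in_quartet=2 acc=0x5D7 bytes_emitted=6
After char 10 ('U'=20): chars_in_quartet=3 acc=0x175D4 bytes_emitted=6
Padding '=': partial quartet acc=0x175D4 -> emit 5D 75; bytes_emitted=8

Answer: E9 FC 1D 6F 8B C0 5D 75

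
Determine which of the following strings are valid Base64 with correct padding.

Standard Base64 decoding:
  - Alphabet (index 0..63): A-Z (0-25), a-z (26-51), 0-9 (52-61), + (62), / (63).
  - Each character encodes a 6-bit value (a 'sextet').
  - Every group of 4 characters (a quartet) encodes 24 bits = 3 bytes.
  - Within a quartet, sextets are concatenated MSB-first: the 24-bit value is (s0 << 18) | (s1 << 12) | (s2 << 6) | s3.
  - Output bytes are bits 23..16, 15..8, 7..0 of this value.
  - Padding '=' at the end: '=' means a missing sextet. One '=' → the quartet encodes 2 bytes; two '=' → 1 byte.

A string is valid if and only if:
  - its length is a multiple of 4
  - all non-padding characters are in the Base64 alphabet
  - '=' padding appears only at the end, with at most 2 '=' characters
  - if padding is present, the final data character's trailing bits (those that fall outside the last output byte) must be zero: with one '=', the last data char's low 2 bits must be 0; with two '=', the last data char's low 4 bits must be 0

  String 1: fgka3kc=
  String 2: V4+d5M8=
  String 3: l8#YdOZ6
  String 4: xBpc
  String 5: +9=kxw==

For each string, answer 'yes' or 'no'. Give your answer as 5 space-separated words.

Answer: yes yes no yes no

Derivation:
String 1: 'fgka3kc=' → valid
String 2: 'V4+d5M8=' → valid
String 3: 'l8#YdOZ6' → invalid (bad char(s): ['#'])
String 4: 'xBpc' → valid
String 5: '+9=kxw==' → invalid (bad char(s): ['=']; '=' in middle)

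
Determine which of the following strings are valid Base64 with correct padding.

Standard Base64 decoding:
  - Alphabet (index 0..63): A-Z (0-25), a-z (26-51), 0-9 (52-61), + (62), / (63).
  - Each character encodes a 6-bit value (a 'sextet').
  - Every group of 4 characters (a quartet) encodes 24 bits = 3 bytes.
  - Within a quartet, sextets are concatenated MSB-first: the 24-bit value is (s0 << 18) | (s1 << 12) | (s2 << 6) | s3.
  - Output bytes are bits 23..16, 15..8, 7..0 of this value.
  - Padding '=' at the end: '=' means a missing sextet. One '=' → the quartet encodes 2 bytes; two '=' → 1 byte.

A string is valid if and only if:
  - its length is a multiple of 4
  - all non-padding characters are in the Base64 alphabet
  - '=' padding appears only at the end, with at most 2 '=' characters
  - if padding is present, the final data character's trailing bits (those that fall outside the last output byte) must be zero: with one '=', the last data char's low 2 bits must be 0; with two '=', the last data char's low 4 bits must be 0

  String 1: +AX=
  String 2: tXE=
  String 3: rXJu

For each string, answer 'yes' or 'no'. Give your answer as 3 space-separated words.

String 1: '+AX=' → invalid (bad trailing bits)
String 2: 'tXE=' → valid
String 3: 'rXJu' → valid

Answer: no yes yes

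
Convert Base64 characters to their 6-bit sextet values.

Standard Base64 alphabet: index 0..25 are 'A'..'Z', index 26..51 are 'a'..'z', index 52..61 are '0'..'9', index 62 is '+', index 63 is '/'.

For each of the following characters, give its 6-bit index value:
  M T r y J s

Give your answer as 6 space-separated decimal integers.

Answer: 12 19 43 50 9 44

Derivation:
'M': A..Z range, ord('M') − ord('A') = 12
'T': A..Z range, ord('T') − ord('A') = 19
'r': a..z range, 26 + ord('r') − ord('a') = 43
'y': a..z range, 26 + ord('y') − ord('a') = 50
'J': A..Z range, ord('J') − ord('A') = 9
's': a..z range, 26 + ord('s') − ord('a') = 44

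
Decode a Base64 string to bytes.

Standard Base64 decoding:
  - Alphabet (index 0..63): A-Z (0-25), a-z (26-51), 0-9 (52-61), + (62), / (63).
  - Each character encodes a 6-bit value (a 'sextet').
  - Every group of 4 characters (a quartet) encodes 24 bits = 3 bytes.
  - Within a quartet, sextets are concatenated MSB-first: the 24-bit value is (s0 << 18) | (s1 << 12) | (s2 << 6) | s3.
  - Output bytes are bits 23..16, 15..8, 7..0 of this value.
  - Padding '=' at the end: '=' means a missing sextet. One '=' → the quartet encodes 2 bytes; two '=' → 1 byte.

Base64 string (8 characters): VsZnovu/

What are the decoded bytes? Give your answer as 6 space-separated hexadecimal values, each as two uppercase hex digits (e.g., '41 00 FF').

Answer: 56 C6 67 A2 FB BF

Derivation:
After char 0 ('V'=21): chars_in_quartet=1 acc=0x15 bytes_emitted=0
After char 1 ('s'=44): chars_in_quartet=2 acc=0x56C bytes_emitted=0
After char 2 ('Z'=25): chars_in_quartet=3 acc=0x15B19 bytes_emitted=0
After char 3 ('n'=39): chars_in_quartet=4 acc=0x56C667 -> emit 56 C6 67, reset; bytes_emitted=3
After char 4 ('o'=40): chars_in_quartet=1 acc=0x28 bytes_emitted=3
After char 5 ('v'=47): chars_in_quartet=2 acc=0xA2F bytes_emitted=3
After char 6 ('u'=46): chars_in_quartet=3 acc=0x28BEE bytes_emitted=3
After char 7 ('/'=63): chars_in_quartet=4 acc=0xA2FBBF -> emit A2 FB BF, reset; bytes_emitted=6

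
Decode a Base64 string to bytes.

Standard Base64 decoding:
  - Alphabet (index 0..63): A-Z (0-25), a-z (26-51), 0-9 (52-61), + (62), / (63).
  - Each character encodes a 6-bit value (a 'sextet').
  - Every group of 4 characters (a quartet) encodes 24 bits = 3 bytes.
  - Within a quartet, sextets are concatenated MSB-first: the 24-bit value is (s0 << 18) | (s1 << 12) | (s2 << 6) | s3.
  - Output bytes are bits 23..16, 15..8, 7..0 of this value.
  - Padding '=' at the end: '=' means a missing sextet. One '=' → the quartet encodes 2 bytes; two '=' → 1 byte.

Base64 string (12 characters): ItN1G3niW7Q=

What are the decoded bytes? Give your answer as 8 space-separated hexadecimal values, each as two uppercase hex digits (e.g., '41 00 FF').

After char 0 ('I'=8): chars_in_quartet=1 acc=0x8 bytes_emitted=0
After char 1 ('t'=45): chars_in_quartet=2 acc=0x22D bytes_emitted=0
After char 2 ('N'=13): chars_in_quartet=3 acc=0x8B4D bytes_emitted=0
After char 3 ('1'=53): chars_in_quartet=4 acc=0x22D375 -> emit 22 D3 75, reset; bytes_emitted=3
After char 4 ('G'=6): chars_in_quartet=1 acc=0x6 bytes_emitted=3
After char 5 ('3'=55): chars_in_quartet=2 acc=0x1B7 bytes_emitted=3
After char 6 ('n'=39): chars_in_quartet=3 acc=0x6DE7 bytes_emitted=3
After char 7 ('i'=34): chars_in_quartet=4 acc=0x1B79E2 -> emit 1B 79 E2, reset; bytes_emitted=6
After char 8 ('W'=22): chars_in_quartet=1 acc=0x16 bytes_emitted=6
After char 9 ('7'=59): chars_in_quartet=2 acc=0x5BB bytes_emitted=6
After char 10 ('Q'=16): chars_in_quartet=3 acc=0x16ED0 bytes_emitted=6
Padding '=': partial quartet acc=0x16ED0 -> emit 5B B4; bytes_emitted=8

Answer: 22 D3 75 1B 79 E2 5B B4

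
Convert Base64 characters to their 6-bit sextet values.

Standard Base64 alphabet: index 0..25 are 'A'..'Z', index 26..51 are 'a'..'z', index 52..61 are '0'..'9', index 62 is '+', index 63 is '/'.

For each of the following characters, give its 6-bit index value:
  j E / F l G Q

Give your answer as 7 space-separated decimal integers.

'j': a..z range, 26 + ord('j') − ord('a') = 35
'E': A..Z range, ord('E') − ord('A') = 4
'/': index 63
'F': A..Z range, ord('F') − ord('A') = 5
'l': a..z range, 26 + ord('l') − ord('a') = 37
'G': A..Z range, ord('G') − ord('A') = 6
'Q': A..Z range, ord('Q') − ord('A') = 16

Answer: 35 4 63 5 37 6 16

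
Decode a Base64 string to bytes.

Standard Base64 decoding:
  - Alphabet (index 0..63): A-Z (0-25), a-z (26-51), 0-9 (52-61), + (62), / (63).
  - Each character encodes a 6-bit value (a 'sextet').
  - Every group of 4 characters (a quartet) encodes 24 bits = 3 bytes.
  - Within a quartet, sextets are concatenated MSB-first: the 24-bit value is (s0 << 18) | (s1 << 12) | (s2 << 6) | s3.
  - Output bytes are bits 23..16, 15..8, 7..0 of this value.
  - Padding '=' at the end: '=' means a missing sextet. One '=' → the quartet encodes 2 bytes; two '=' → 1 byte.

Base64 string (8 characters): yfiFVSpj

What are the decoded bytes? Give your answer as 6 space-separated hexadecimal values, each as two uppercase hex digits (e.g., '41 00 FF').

Answer: C9 F8 85 55 2A 63

Derivation:
After char 0 ('y'=50): chars_in_quartet=1 acc=0x32 bytes_emitted=0
After char 1 ('f'=31): chars_in_quartet=2 acc=0xC9F bytes_emitted=0
After char 2 ('i'=34): chars_in_quartet=3 acc=0x327E2 bytes_emitted=0
After char 3 ('F'=5): chars_in_quartet=4 acc=0xC9F885 -> emit C9 F8 85, reset; bytes_emitted=3
After char 4 ('V'=21): chars_in_quartet=1 acc=0x15 bytes_emitted=3
After char 5 ('S'=18): chars_in_quartet=2 acc=0x552 bytes_emitted=3
After char 6 ('p'=41): chars_in_quartet=3 acc=0x154A9 bytes_emitted=3
After char 7 ('j'=35): chars_in_quartet=4 acc=0x552A63 -> emit 55 2A 63, reset; bytes_emitted=6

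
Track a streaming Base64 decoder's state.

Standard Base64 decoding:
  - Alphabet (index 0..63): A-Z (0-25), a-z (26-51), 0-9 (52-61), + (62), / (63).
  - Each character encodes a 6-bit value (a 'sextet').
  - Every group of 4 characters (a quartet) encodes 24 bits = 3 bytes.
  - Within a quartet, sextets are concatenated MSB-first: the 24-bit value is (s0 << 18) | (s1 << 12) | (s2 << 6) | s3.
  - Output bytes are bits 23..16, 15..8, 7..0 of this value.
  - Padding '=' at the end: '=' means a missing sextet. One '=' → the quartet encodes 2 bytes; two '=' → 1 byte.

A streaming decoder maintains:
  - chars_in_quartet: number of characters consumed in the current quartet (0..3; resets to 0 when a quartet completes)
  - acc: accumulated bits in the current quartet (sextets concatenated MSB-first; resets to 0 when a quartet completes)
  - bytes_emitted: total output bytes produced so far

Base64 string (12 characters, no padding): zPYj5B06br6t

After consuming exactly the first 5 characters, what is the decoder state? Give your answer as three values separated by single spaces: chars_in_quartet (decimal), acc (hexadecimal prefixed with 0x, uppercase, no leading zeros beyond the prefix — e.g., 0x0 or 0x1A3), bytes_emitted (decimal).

After char 0 ('z'=51): chars_in_quartet=1 acc=0x33 bytes_emitted=0
After char 1 ('P'=15): chars_in_quartet=2 acc=0xCCF bytes_emitted=0
After char 2 ('Y'=24): chars_in_quartet=3 acc=0x333D8 bytes_emitted=0
After char 3 ('j'=35): chars_in_quartet=4 acc=0xCCF623 -> emit CC F6 23, reset; bytes_emitted=3
After char 4 ('5'=57): chars_in_quartet=1 acc=0x39 bytes_emitted=3

Answer: 1 0x39 3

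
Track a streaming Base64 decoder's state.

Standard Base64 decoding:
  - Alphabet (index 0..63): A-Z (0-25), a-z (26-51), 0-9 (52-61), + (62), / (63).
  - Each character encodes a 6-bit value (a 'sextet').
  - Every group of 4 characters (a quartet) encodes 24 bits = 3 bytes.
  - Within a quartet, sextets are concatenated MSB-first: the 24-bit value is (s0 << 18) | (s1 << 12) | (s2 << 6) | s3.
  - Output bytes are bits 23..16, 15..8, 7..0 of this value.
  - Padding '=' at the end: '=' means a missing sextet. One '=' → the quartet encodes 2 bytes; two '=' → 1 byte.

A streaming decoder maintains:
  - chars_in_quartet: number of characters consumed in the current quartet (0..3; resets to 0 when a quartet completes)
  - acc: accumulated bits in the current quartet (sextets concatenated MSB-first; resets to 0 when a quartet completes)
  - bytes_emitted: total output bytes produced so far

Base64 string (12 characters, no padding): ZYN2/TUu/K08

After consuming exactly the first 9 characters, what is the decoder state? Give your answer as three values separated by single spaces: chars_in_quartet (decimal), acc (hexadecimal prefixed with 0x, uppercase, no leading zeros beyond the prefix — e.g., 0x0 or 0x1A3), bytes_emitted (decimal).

After char 0 ('Z'=25): chars_in_quartet=1 acc=0x19 bytes_emitted=0
After char 1 ('Y'=24): chars_in_quartet=2 acc=0x658 bytes_emitted=0
After char 2 ('N'=13): chars_in_quartet=3 acc=0x1960D bytes_emitted=0
After char 3 ('2'=54): chars_in_quartet=4 acc=0x658376 -> emit 65 83 76, reset; bytes_emitted=3
After char 4 ('/'=63): chars_in_quartet=1 acc=0x3F bytes_emitted=3
After char 5 ('T'=19): chars_in_quartet=2 acc=0xFD3 bytes_emitted=3
After char 6 ('U'=20): chars_in_quartet=3 acc=0x3F4D4 bytes_emitted=3
After char 7 ('u'=46): chars_in_quartet=4 acc=0xFD352E -> emit FD 35 2E, reset; bytes_emitted=6
After char 8 ('/'=63): chars_in_quartet=1 acc=0x3F bytes_emitted=6

Answer: 1 0x3F 6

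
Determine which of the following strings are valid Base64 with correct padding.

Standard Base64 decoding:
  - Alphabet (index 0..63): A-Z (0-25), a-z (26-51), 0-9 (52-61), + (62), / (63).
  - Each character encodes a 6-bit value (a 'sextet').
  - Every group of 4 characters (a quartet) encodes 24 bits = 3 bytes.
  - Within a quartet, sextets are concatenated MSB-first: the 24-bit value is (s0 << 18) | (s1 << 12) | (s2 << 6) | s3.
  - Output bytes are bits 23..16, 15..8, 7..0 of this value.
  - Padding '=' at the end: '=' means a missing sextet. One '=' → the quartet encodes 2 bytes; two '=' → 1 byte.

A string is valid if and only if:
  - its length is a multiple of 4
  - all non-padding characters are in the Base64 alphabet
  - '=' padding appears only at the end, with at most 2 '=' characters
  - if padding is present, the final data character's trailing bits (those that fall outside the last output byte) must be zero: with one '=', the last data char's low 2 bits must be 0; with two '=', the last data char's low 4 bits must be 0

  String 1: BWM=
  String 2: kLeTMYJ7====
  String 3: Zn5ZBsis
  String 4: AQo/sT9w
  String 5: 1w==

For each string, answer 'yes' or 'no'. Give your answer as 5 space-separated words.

Answer: yes no yes yes yes

Derivation:
String 1: 'BWM=' → valid
String 2: 'kLeTMYJ7====' → invalid (4 pad chars (max 2))
String 3: 'Zn5ZBsis' → valid
String 4: 'AQo/sT9w' → valid
String 5: '1w==' → valid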